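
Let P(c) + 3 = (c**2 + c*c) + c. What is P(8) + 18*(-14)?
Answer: -119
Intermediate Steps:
P(c) = -3 + c + 2*c**2 (P(c) = -3 + ((c**2 + c*c) + c) = -3 + ((c**2 + c**2) + c) = -3 + (2*c**2 + c) = -3 + (c + 2*c**2) = -3 + c + 2*c**2)
P(8) + 18*(-14) = (-3 + 8 + 2*8**2) + 18*(-14) = (-3 + 8 + 2*64) - 252 = (-3 + 8 + 128) - 252 = 133 - 252 = -119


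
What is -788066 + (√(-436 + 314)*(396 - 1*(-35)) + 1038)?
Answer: -787028 + 431*I*√122 ≈ -7.8703e+5 + 4760.5*I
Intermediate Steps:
-788066 + (√(-436 + 314)*(396 - 1*(-35)) + 1038) = -788066 + (√(-122)*(396 + 35) + 1038) = -788066 + ((I*√122)*431 + 1038) = -788066 + (431*I*√122 + 1038) = -788066 + (1038 + 431*I*√122) = -787028 + 431*I*√122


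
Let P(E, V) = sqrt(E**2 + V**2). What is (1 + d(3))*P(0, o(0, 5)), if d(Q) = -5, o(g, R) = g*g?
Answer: 0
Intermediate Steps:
o(g, R) = g**2
(1 + d(3))*P(0, o(0, 5)) = (1 - 5)*sqrt(0**2 + (0**2)**2) = -4*sqrt(0 + 0**2) = -4*sqrt(0 + 0) = -4*sqrt(0) = -4*0 = 0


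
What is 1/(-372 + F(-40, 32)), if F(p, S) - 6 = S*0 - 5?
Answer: -1/371 ≈ -0.0026954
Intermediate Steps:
F(p, S) = 1 (F(p, S) = 6 + (S*0 - 5) = 6 + (0 - 5) = 6 - 5 = 1)
1/(-372 + F(-40, 32)) = 1/(-372 + 1) = 1/(-371) = -1/371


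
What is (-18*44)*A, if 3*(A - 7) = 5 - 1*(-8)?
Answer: -8976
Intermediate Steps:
A = 34/3 (A = 7 + (5 - 1*(-8))/3 = 7 + (5 + 8)/3 = 7 + (⅓)*13 = 7 + 13/3 = 34/3 ≈ 11.333)
(-18*44)*A = -18*44*(34/3) = -792*34/3 = -8976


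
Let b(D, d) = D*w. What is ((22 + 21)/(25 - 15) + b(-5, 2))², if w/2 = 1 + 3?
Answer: 127449/100 ≈ 1274.5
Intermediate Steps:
w = 8 (w = 2*(1 + 3) = 2*4 = 8)
b(D, d) = 8*D (b(D, d) = D*8 = 8*D)
((22 + 21)/(25 - 15) + b(-5, 2))² = ((22 + 21)/(25 - 15) + 8*(-5))² = (43/10 - 40)² = (-357/10)² = 127449/100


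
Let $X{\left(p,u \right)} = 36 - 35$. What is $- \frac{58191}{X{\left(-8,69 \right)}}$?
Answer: $-58191$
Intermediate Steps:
$X{\left(p,u \right)} = 1$ ($X{\left(p,u \right)} = 36 - 35 = 1$)
$- \frac{58191}{X{\left(-8,69 \right)}} = - \frac{58191}{1} = \left(-58191\right) 1 = -58191$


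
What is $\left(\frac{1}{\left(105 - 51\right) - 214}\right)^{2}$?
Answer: $\frac{1}{25600} \approx 3.9063 \cdot 10^{-5}$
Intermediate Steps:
$\left(\frac{1}{\left(105 - 51\right) - 214}\right)^{2} = \left(\frac{1}{54 - 214}\right)^{2} = \left(\frac{1}{-160}\right)^{2} = \left(- \frac{1}{160}\right)^{2} = \frac{1}{25600}$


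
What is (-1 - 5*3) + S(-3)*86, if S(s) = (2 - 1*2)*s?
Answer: -16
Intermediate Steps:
S(s) = 0 (S(s) = (2 - 2)*s = 0*s = 0)
(-1 - 5*3) + S(-3)*86 = (-1 - 5*3) + 0*86 = (-1 - 15) + 0 = -16 + 0 = -16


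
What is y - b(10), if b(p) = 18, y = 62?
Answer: 44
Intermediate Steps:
y - b(10) = 62 - 1*18 = 62 - 18 = 44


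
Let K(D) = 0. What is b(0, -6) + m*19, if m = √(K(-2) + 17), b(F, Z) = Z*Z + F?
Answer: 36 + 19*√17 ≈ 114.34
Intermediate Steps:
b(F, Z) = F + Z² (b(F, Z) = Z² + F = F + Z²)
m = √17 (m = √(0 + 17) = √17 ≈ 4.1231)
b(0, -6) + m*19 = (0 + (-6)²) + √17*19 = (0 + 36) + 19*√17 = 36 + 19*√17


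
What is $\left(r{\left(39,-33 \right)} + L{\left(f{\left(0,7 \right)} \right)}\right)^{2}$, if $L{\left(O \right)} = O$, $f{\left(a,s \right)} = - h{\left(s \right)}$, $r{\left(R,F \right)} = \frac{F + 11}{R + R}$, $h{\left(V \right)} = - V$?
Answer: $\frac{68644}{1521} \approx 45.131$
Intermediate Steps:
$r{\left(R,F \right)} = \frac{11 + F}{2 R}$
$f{\left(a,s \right)} = s$ ($f{\left(a,s \right)} = - \left(-1\right) s = s$)
$\left(r{\left(39,-33 \right)} + L{\left(f{\left(0,7 \right)} \right)}\right)^{2} = \left(\frac{11 - 33}{2 \cdot 39} + 7\right)^{2} = \left(\frac{1}{2} \cdot \frac{1}{39} \left(-22\right) + 7\right)^{2} = \left(- \frac{11}{39} + 7\right)^{2} = \left(\frac{262}{39}\right)^{2} = \frac{68644}{1521}$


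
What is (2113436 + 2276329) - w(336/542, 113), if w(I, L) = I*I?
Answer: 322388703141/73441 ≈ 4.3898e+6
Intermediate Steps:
w(I, L) = I**2
(2113436 + 2276329) - w(336/542, 113) = (2113436 + 2276329) - (336/542)**2 = 4389765 - (336*(1/542))**2 = 4389765 - (168/271)**2 = 4389765 - 1*28224/73441 = 4389765 - 28224/73441 = 322388703141/73441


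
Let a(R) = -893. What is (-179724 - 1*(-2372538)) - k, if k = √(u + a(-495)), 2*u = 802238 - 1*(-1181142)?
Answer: 2192814 - √990797 ≈ 2.1918e+6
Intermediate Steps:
u = 991690 (u = (802238 - 1*(-1181142))/2 = (802238 + 1181142)/2 = (½)*1983380 = 991690)
k = √990797 (k = √(991690 - 893) = √990797 ≈ 995.39)
(-179724 - 1*(-2372538)) - k = (-179724 - 1*(-2372538)) - √990797 = (-179724 + 2372538) - √990797 = 2192814 - √990797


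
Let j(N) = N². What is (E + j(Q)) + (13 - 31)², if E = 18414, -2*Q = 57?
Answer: 78201/4 ≈ 19550.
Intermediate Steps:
Q = -57/2 (Q = -½*57 = -57/2 ≈ -28.500)
(E + j(Q)) + (13 - 31)² = (18414 + (-57/2)²) + (13 - 31)² = (18414 + 3249/4) + (-18)² = 76905/4 + 324 = 78201/4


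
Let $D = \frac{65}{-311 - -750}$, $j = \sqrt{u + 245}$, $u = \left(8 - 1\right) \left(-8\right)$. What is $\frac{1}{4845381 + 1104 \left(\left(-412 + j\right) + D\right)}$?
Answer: $\frac{282059804311}{1238424186817040835} - \frac{70921328 \sqrt{21}}{412808062272346945} \approx 2.2697 \cdot 10^{-7}$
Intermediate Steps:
$u = -56$ ($u = 7 \left(-8\right) = -56$)
$j = 3 \sqrt{21}$ ($j = \sqrt{-56 + 245} = \sqrt{189} = 3 \sqrt{21} \approx 13.748$)
$D = \frac{65}{439}$ ($D = \frac{65}{-311 + 750} = \frac{65}{439} \approx 0.14806$)
$\frac{1}{4845381 + 1104 \left(\left(-412 + j\right) + D\right)} = \frac{1}{4845381 + 1104 \left(\left(-412 + 3 \sqrt{21}\right) + \frac{65}{439}\right)} = \frac{1}{4845381 + 1104 \left(- \frac{180803}{439} + 3 \sqrt{21}\right)} = \frac{1}{4845381 - \left(\frac{199606512}{439} - 3312 \sqrt{21}\right)} = \frac{1}{\frac{1927515747}{439} + 3312 \sqrt{21}}$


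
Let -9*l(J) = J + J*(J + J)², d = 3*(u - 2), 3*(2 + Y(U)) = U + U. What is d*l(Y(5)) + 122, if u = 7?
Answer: 8422/81 ≈ 103.98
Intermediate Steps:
Y(U) = -2 + 2*U/3 (Y(U) = -2 + (U + U)/3 = -2 + (2*U)/3 = -2 + 2*U/3)
d = 15 (d = 3*(7 - 2) = 3*5 = 15)
l(J) = -4*J³/9 - J/9 (l(J) = -(J + J*(J + J)²)/9 = -(J + J*(2*J)²)/9 = -(J + J*(4*J²))/9 = -(J + 4*J³)/9 = -4*J³/9 - J/9)
d*l(Y(5)) + 122 = 15*(-(-2 + (⅔)*5)*(1 + 4*(-2 + (⅔)*5)²)/9) + 122 = 15*(-(-2 + 10/3)*(1 + 4*(-2 + 10/3)²)/9) + 122 = 15*(-⅑*4/3*(1 + 4*(4/3)²)) + 122 = 15*(-⅑*4/3*(1 + 4*(16/9))) + 122 = 15*(-⅑*4/3*(1 + 64/9)) + 122 = 15*(-⅑*4/3*73/9) + 122 = 15*(-292/243) + 122 = -1460/81 + 122 = 8422/81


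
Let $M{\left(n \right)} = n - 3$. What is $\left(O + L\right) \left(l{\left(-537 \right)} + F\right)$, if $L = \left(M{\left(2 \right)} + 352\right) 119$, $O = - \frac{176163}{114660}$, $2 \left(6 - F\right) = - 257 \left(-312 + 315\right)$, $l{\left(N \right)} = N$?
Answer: $- \frac{11911245271}{1960} \approx -6.0772 \cdot 10^{6}$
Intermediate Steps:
$M{\left(n \right)} = -3 + n$
$F = \frac{783}{2}$ ($F = 6 - \frac{\left(-257\right) \left(-312 + 315\right)}{2} = 6 - \frac{\left(-257\right) 3}{2} = 6 - - \frac{771}{2} = 6 + \frac{771}{2} = \frac{783}{2} \approx 391.5$)
$O = - \frac{4517}{2940}$ ($O = \left(-176163\right) \frac{1}{114660} = - \frac{4517}{2940} \approx -1.5364$)
$L = 41769$ ($L = \left(\left(-3 + 2\right) + 352\right) 119 = \left(-1 + 352\right) 119 = 351 \cdot 119 = 41769$)
$\left(O + L\right) \left(l{\left(-537 \right)} + F\right) = \left(- \frac{4517}{2940} + 41769\right) \left(-537 + \frac{783}{2}\right) = \frac{122796343}{2940} \left(- \frac{291}{2}\right) = - \frac{11911245271}{1960}$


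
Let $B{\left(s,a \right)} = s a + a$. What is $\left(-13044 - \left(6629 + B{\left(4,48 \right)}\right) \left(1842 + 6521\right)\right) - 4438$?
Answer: $-57462929$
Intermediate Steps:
$B{\left(s,a \right)} = a + a s$ ($B{\left(s,a \right)} = a s + a = a + a s$)
$\left(-13044 - \left(6629 + B{\left(4,48 \right)}\right) \left(1842 + 6521\right)\right) - 4438 = \left(-13044 - \left(6629 + 48 \left(1 + 4\right)\right) \left(1842 + 6521\right)\right) - 4438 = \left(-13044 - \left(6629 + 48 \cdot 5\right) 8363\right) - 4438 = \left(-13044 - \left(6629 + 240\right) 8363\right) - 4438 = \left(-13044 - 6869 \cdot 8363\right) - 4438 = \left(-13044 - 57445447\right) - 4438 = -57458491 - 4438 = -57462929$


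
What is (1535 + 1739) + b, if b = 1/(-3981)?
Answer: 13033793/3981 ≈ 3274.0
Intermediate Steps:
b = -1/3981 ≈ -0.00025119
(1535 + 1739) + b = (1535 + 1739) - 1/3981 = 3274 - 1/3981 = 13033793/3981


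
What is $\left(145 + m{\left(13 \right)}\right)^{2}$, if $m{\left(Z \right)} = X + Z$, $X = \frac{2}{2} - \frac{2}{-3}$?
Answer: $\frac{229441}{9} \approx 25493.0$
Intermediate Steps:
$X = \frac{5}{3}$ ($X = 2 \cdot \frac{1}{2} - - \frac{2}{3} = 1 + \frac{2}{3} = \frac{5}{3} \approx 1.6667$)
$m{\left(Z \right)} = \frac{5}{3} + Z$
$\left(145 + m{\left(13 \right)}\right)^{2} = \left(145 + \left(\frac{5}{3} + 13\right)\right)^{2} = \left(145 + \frac{44}{3}\right)^{2} = \left(\frac{479}{3}\right)^{2} = \frac{229441}{9}$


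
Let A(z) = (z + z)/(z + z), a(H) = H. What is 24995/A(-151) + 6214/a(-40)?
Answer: 496793/20 ≈ 24840.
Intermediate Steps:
A(z) = 1 (A(z) = (2*z)/((2*z)) = (2*z)*(1/(2*z)) = 1)
24995/A(-151) + 6214/a(-40) = 24995/1 + 6214/(-40) = 24995*1 + 6214*(-1/40) = 24995 - 3107/20 = 496793/20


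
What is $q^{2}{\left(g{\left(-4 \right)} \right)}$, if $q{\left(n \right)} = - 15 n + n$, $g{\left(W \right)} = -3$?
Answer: $1764$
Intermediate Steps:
$q{\left(n \right)} = - 14 n$
$q^{2}{\left(g{\left(-4 \right)} \right)} = \left(\left(-14\right) \left(-3\right)\right)^{2} = 42^{2} = 1764$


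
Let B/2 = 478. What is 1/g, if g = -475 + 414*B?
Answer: 1/395309 ≈ 2.5297e-6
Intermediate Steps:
B = 956 (B = 2*478 = 956)
g = 395309 (g = -475 + 414*956 = -475 + 395784 = 395309)
1/g = 1/395309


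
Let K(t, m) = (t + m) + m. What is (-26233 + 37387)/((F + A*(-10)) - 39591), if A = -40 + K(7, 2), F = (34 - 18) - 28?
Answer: -11154/39313 ≈ -0.28372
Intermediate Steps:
K(t, m) = t + 2*m (K(t, m) = (m + t) + m = t + 2*m)
F = -12 (F = 16 - 28 = -12)
A = -29 (A = -40 + (7 + 2*2) = -40 + (7 + 4) = -40 + 11 = -29)
(-26233 + 37387)/((F + A*(-10)) - 39591) = (-26233 + 37387)/((-12 - 29*(-10)) - 39591) = 11154/((-12 + 290) - 39591) = 11154/(278 - 39591) = 11154/(-39313) = 11154*(-1/39313) = -11154/39313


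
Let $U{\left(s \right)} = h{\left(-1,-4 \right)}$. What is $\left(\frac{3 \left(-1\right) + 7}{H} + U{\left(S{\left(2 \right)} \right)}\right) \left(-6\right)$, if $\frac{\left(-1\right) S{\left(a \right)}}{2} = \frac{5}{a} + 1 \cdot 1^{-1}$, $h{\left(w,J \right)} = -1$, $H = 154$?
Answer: $\frac{450}{77} \approx 5.8442$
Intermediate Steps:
$S{\left(a \right)} = -2 - \frac{10}{a}$ ($S{\left(a \right)} = - 2 \left(\frac{5}{a} + 1 \cdot 1^{-1}\right) = - 2 \left(\frac{5}{a} + 1 \cdot 1\right) = - 2 \left(\frac{5}{a} + 1\right) = - 2 \left(1 + \frac{5}{a}\right) = -2 - \frac{10}{a}$)
$U{\left(s \right)} = -1$
$\left(\frac{3 \left(-1\right) + 7}{H} + U{\left(S{\left(2 \right)} \right)}\right) \left(-6\right) = \left(\frac{3 \left(-1\right) + 7}{154} - 1\right) \left(-6\right) = \left(\left(-3 + 7\right) \frac{1}{154} - 1\right) \left(-6\right) = \left(4 \cdot \frac{1}{154} - 1\right) \left(-6\right) = \left(\frac{2}{77} - 1\right) \left(-6\right) = \left(- \frac{75}{77}\right) \left(-6\right) = \frac{450}{77}$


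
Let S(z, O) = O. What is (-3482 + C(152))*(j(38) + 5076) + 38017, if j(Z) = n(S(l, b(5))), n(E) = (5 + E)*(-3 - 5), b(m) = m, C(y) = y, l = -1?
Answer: -16598663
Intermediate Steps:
n(E) = -40 - 8*E (n(E) = (5 + E)*(-8) = -40 - 8*E)
j(Z) = -80 (j(Z) = -40 - 8*5 = -40 - 40 = -80)
(-3482 + C(152))*(j(38) + 5076) + 38017 = (-3482 + 152)*(-80 + 5076) + 38017 = -3330*4996 + 38017 = -16636680 + 38017 = -16598663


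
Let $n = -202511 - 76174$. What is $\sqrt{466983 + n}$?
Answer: $3 \sqrt{20922} \approx 433.93$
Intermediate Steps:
$n = -278685$
$\sqrt{466983 + n} = \sqrt{466983 - 278685} = \sqrt{188298} = 3 \sqrt{20922}$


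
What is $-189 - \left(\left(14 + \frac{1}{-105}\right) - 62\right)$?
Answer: $- \frac{14804}{105} \approx -140.99$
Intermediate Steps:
$-189 - \left(\left(14 + \frac{1}{-105}\right) - 62\right) = -189 - \left(\left(14 - \frac{1}{105}\right) - 62\right) = -189 - \left(\frac{1469}{105} - 62\right) = -189 - - \frac{5041}{105} = -189 + \frac{5041}{105} = - \frac{14804}{105}$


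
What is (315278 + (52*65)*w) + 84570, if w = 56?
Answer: 589128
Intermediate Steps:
(315278 + (52*65)*w) + 84570 = (315278 + (52*65)*56) + 84570 = (315278 + 3380*56) + 84570 = (315278 + 189280) + 84570 = 504558 + 84570 = 589128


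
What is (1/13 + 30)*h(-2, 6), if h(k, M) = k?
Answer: -782/13 ≈ -60.154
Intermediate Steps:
(1/13 + 30)*h(-2, 6) = (1/13 + 30)*(-2) = (391/13)*(-2) = -782/13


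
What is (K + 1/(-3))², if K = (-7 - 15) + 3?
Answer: 3364/9 ≈ 373.78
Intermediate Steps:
K = -19 (K = -22 + 3 = -19)
(K + 1/(-3))² = (-19 + 1/(-3))² = (-19 - ⅓)² = (-58/3)² = 3364/9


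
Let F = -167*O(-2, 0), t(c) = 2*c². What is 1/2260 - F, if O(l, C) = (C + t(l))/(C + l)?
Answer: -1509679/2260 ≈ -668.00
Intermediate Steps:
O(l, C) = (C + 2*l²)/(C + l)
F = 668 (F = -167*(0 + 2*(-2)²)/(0 - 2) = -167*(0 + 2*4)/(-2) = -(-167)*(0 + 8)/2 = -(-167)*8/2 = -167*(-4) = 668)
1/2260 - F = 1/2260 - 1*668 = 1/2260 - 668 = -1509679/2260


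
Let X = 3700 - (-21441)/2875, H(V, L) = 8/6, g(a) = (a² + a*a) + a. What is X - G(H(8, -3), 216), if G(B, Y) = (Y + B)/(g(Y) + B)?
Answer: 747692265702/201672625 ≈ 3707.5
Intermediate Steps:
g(a) = a + 2*a² (g(a) = (a² + a²) + a = 2*a² + a = a + 2*a²)
H(V, L) = 4/3 (H(V, L) = 8*(⅙) = 4/3)
G(B, Y) = (B + Y)/(B + Y*(1 + 2*Y)) (G(B, Y) = (Y + B)/(Y*(1 + 2*Y) + B) = (B + Y)/(B + Y*(1 + 2*Y)))
X = 10658941/2875 (X = 3700 - (-21441)/2875 = 3700 - 1*(-21441/2875) = 3700 + 21441/2875 = 10658941/2875 ≈ 3707.5)
X - G(H(8, -3), 216) = 10658941/2875 - (4/3 + 216)/(4/3 + 216*(1 + 2*216)) = 10658941/2875 - 652/((4/3 + 216*(1 + 432))*3) = 10658941/2875 - 652/((4/3 + 216*433)*3) = 10658941/2875 - 652/((4/3 + 93528)*3) = 10658941/2875 - 652/(280588/3*3) = 10658941/2875 - 3*652/(280588*3) = 10658941/2875 - 1*163/70147 = 10658941/2875 - 163/70147 = 747692265702/201672625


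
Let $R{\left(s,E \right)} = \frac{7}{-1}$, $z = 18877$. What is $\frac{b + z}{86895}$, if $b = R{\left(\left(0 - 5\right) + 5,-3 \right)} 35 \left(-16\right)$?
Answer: $\frac{2533}{9655} \approx 0.26235$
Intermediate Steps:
$R{\left(s,E \right)} = -7$ ($R{\left(s,E \right)} = 7 \left(-1\right) = -7$)
$b = 3920$ ($b = \left(-7\right) 35 \left(-16\right) = \left(-245\right) \left(-16\right) = 3920$)
$\frac{b + z}{86895} = \frac{3920 + 18877}{86895} = 22797 \cdot \frac{1}{86895} = \frac{2533}{9655}$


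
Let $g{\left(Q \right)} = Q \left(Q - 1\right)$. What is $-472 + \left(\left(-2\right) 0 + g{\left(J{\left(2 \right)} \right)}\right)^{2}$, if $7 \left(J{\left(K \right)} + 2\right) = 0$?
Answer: $-436$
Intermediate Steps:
$J{\left(K \right)} = -2$ ($J{\left(K \right)} = -2 + \frac{1}{7} \cdot 0 = -2 + 0 = -2$)
$g{\left(Q \right)} = Q \left(-1 + Q\right)$
$-472 + \left(\left(-2\right) 0 + g{\left(J{\left(2 \right)} \right)}\right)^{2} = -472 + \left(\left(-2\right) 0 - 2 \left(-1 - 2\right)\right)^{2} = -472 + \left(0 - -6\right)^{2} = -472 + \left(0 + 6\right)^{2} = -472 + 6^{2} = -472 + 36 = -436$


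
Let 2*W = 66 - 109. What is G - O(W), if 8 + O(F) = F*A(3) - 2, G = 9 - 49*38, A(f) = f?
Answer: -3557/2 ≈ -1778.5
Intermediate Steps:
G = -1853 (G = 9 - 1862 = -1853)
W = -43/2 (W = (66 - 109)/2 = (1/2)*(-43) = -43/2 ≈ -21.500)
O(F) = -10 + 3*F (O(F) = -8 + (F*3 - 2) = -8 + (3*F - 2) = -8 + (-2 + 3*F) = -10 + 3*F)
G - O(W) = -1853 - (-10 + 3*(-43/2)) = -1853 - (-10 - 129/2) = -1853 - 1*(-149/2) = -1853 + 149/2 = -3557/2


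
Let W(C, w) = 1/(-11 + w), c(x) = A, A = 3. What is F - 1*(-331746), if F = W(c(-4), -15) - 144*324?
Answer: 7412339/26 ≈ 2.8509e+5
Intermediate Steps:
c(x) = 3
F = -1213057/26 (F = 1/(-11 - 15) - 144*324 = 1/(-26) - 46656 = -1/26 - 46656 = -1213057/26 ≈ -46656.)
F - 1*(-331746) = -1213057/26 - 1*(-331746) = -1213057/26 + 331746 = 7412339/26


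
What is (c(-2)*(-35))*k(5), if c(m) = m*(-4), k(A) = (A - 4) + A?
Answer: -1680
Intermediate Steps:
k(A) = -4 + 2*A (k(A) = (-4 + A) + A = -4 + 2*A)
c(m) = -4*m
(c(-2)*(-35))*k(5) = (-4*(-2)*(-35))*(-4 + 2*5) = (8*(-35))*(-4 + 10) = -280*6 = -1680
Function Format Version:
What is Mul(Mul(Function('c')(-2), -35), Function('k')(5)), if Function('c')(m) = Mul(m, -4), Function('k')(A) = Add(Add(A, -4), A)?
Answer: -1680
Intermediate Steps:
Function('k')(A) = Add(-4, Mul(2, A)) (Function('k')(A) = Add(Add(-4, A), A) = Add(-4, Mul(2, A)))
Function('c')(m) = Mul(-4, m)
Mul(Mul(Function('c')(-2), -35), Function('k')(5)) = Mul(Mul(Mul(-4, -2), -35), Add(-4, Mul(2, 5))) = Mul(Mul(8, -35), Add(-4, 10)) = Mul(-280, 6) = -1680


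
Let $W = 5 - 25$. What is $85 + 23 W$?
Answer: $-375$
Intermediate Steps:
$W = -20$ ($W = 5 - 25 = -20$)
$85 + 23 W = 85 + 23 \left(-20\right) = 85 - 460 = -375$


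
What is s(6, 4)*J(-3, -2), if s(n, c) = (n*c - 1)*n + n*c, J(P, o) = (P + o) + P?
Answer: -1296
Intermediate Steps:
J(P, o) = o + 2*P
s(n, c) = c*n + n*(-1 + c*n) (s(n, c) = (c*n - 1)*n + c*n = (-1 + c*n)*n + c*n = n*(-1 + c*n) + c*n = c*n + n*(-1 + c*n))
s(6, 4)*J(-3, -2) = (6*(-1 + 4 + 4*6))*(-2 + 2*(-3)) = (6*(-1 + 4 + 24))*(-2 - 6) = (6*27)*(-8) = 162*(-8) = -1296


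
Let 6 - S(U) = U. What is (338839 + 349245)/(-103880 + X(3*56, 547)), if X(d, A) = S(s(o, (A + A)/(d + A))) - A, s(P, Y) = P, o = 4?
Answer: -688084/104425 ≈ -6.5893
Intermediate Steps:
S(U) = 6 - U
X(d, A) = 2 - A (X(d, A) = (6 - 1*4) - A = (6 - 4) - A = 2 - A)
(338839 + 349245)/(-103880 + X(3*56, 547)) = (338839 + 349245)/(-103880 + (2 - 1*547)) = 688084/(-103880 + (2 - 547)) = 688084/(-103880 - 545) = 688084/(-104425) = 688084*(-1/104425) = -688084/104425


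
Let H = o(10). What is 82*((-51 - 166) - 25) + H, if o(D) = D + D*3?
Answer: -19804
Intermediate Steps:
o(D) = 4*D (o(D) = D + 3*D = 4*D)
H = 40 (H = 4*10 = 40)
82*((-51 - 166) - 25) + H = 82*((-51 - 166) - 25) + 40 = 82*(-217 - 25) + 40 = 82*(-242) + 40 = -19844 + 40 = -19804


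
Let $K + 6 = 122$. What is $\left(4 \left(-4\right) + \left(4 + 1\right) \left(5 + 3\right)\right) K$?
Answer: $2784$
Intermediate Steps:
$K = 116$ ($K = -6 + 122 = 116$)
$\left(4 \left(-4\right) + \left(4 + 1\right) \left(5 + 3\right)\right) K = \left(4 \left(-4\right) + \left(4 + 1\right) \left(5 + 3\right)\right) 116 = \left(-16 + 5 \cdot 8\right) 116 = \left(-16 + 40\right) 116 = 24 \cdot 116 = 2784$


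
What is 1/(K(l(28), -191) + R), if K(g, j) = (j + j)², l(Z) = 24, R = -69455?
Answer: 1/76469 ≈ 1.3077e-5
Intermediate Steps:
K(g, j) = 4*j² (K(g, j) = (2*j)² = 4*j²)
1/(K(l(28), -191) + R) = 1/(4*(-191)² - 69455) = 1/(4*36481 - 69455) = 1/(145924 - 69455) = 1/76469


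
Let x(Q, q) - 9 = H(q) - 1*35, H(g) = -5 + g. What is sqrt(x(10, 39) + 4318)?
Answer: sqrt(4326) ≈ 65.772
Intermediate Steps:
x(Q, q) = -31 + q (x(Q, q) = 9 + ((-5 + q) - 1*35) = 9 + ((-5 + q) - 35) = 9 + (-40 + q) = -31 + q)
sqrt(x(10, 39) + 4318) = sqrt((-31 + 39) + 4318) = sqrt(8 + 4318) = sqrt(4326)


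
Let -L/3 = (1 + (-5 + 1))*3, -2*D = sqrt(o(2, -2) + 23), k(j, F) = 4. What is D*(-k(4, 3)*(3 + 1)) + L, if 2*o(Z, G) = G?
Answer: 27 + 8*sqrt(22) ≈ 64.523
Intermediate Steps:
o(Z, G) = G/2
D = -sqrt(22)/2 (D = -sqrt((1/2)*(-2) + 23)/2 = -sqrt(-1 + 23)/2 = -sqrt(22)/2 ≈ -2.3452)
L = 27 (L = -3*(1 + (-5 + 1))*3 = -3*(1 - 4)*3 = -(-9)*3 = -3*(-9) = 27)
D*(-k(4, 3)*(3 + 1)) + L = (-sqrt(22)/2)*(-4*(3 + 1)) + 27 = (-sqrt(22)/2)*(-4*4) + 27 = (-sqrt(22)/2)*(-1*16) + 27 = -sqrt(22)/2*(-16) + 27 = 8*sqrt(22) + 27 = 27 + 8*sqrt(22)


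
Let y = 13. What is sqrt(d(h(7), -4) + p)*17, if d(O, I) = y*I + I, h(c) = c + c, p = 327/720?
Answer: 17*I*sqrt(199965)/60 ≈ 126.7*I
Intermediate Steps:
p = 109/240 (p = 327*(1/720) = 109/240 ≈ 0.45417)
h(c) = 2*c
d(O, I) = 14*I (d(O, I) = 13*I + I = 14*I)
sqrt(d(h(7), -4) + p)*17 = sqrt(14*(-4) + 109/240)*17 = sqrt(-56 + 109/240)*17 = sqrt(-13331/240)*17 = (I*sqrt(199965)/60)*17 = 17*I*sqrt(199965)/60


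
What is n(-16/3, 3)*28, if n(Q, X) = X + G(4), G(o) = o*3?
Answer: 420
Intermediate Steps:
G(o) = 3*o
n(Q, X) = 12 + X (n(Q, X) = X + 3*4 = X + 12 = 12 + X)
n(-16/3, 3)*28 = (12 + 3)*28 = 15*28 = 420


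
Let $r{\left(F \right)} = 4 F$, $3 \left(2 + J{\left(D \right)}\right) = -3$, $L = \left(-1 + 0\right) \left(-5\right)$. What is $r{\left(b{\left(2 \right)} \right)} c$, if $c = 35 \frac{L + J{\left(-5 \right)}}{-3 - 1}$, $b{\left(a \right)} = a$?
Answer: $-140$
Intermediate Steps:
$L = 5$ ($L = \left(-1\right) \left(-5\right) = 5$)
$J{\left(D \right)} = -3$ ($J{\left(D \right)} = -2 + \frac{1}{3} \left(-3\right) = -2 - 1 = -3$)
$c = - \frac{35}{2}$ ($c = 35 \frac{5 - 3}{-3 - 1} = 35 \frac{2}{-4} = 35 \cdot 2 \left(- \frac{1}{4}\right) = 35 \left(- \frac{1}{2}\right) = - \frac{35}{2} \approx -17.5$)
$r{\left(b{\left(2 \right)} \right)} c = 4 \cdot 2 \left(- \frac{35}{2}\right) = 8 \left(- \frac{35}{2}\right) = -140$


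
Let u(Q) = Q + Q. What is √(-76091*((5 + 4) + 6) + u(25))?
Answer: I*√1141315 ≈ 1068.3*I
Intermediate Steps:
u(Q) = 2*Q
√(-76091*((5 + 4) + 6) + u(25)) = √(-76091*((5 + 4) + 6) + 2*25) = √(-76091*(9 + 6) + 50) = √(-76091*15 + 50) = √(-1141365 + 50) = √(-1141315) = I*√1141315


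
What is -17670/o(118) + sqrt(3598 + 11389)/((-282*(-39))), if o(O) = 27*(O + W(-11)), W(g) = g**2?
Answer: -5890/2151 + sqrt(14987)/10998 ≈ -2.7271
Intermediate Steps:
o(O) = 3267 + 27*O (o(O) = 27*(O + (-11)**2) = 27*(O + 121) = 27*(121 + O) = 3267 + 27*O)
-17670/o(118) + sqrt(3598 + 11389)/((-282*(-39))) = -17670/(3267 + 27*118) + sqrt(3598 + 11389)/((-282*(-39))) = -17670/(3267 + 3186) + sqrt(14987)/10998 = -17670/6453 + sqrt(14987)*(1/10998) = -17670*1/6453 + sqrt(14987)/10998 = -5890/2151 + sqrt(14987)/10998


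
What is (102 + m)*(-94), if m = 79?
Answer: -17014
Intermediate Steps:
(102 + m)*(-94) = (102 + 79)*(-94) = 181*(-94) = -17014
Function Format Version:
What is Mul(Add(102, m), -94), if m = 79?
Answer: -17014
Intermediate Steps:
Mul(Add(102, m), -94) = Mul(Add(102, 79), -94) = Mul(181, -94) = -17014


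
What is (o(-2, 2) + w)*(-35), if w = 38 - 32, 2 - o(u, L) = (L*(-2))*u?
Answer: 0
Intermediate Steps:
o(u, L) = 2 + 2*L*u (o(u, L) = 2 - L*(-2)*u = 2 - (-2*L)*u = 2 - (-2)*L*u = 2 + 2*L*u)
w = 6
(o(-2, 2) + w)*(-35) = ((2 + 2*2*(-2)) + 6)*(-35) = ((2 - 8) + 6)*(-35) = (-6 + 6)*(-35) = 0*(-35) = 0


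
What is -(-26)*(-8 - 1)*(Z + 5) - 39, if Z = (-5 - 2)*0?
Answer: -1209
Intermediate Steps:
Z = 0 (Z = -7*0 = 0)
-(-26)*(-8 - 1)*(Z + 5) - 39 = -(-26)*(-8 - 1)*(0 + 5) - 39 = -(-26)*(-9*5) - 39 = -(-26)*(-45) - 39 = -26*45 - 39 = -1170 - 39 = -1209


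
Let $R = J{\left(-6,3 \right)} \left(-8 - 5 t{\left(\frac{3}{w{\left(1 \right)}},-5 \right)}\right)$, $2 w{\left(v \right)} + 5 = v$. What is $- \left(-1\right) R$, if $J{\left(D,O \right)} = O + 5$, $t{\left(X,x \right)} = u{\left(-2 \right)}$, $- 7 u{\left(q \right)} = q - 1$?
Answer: $- \frac{568}{7} \approx -81.143$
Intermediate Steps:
$w{\left(v \right)} = - \frac{5}{2} + \frac{v}{2}$
$u{\left(q \right)} = \frac{1}{7} - \frac{q}{7}$ ($u{\left(q \right)} = - \frac{q - 1}{7} = - \frac{-1 + q}{7} = \frac{1}{7} - \frac{q}{7}$)
$t{\left(X,x \right)} = \frac{3}{7}$ ($t{\left(X,x \right)} = \frac{1}{7} - - \frac{2}{7} = \frac{1}{7} + \frac{2}{7} = \frac{3}{7}$)
$J{\left(D,O \right)} = 5 + O$
$R = - \frac{568}{7}$ ($R = \left(5 + 3\right) \left(-8 - \frac{15}{7}\right) = 8 \left(-8 - \frac{15}{7}\right) = 8 \left(- \frac{71}{7}\right) = - \frac{568}{7} \approx -81.143$)
$- \left(-1\right) R = - \frac{\left(-1\right) \left(-568\right)}{7} = \left(-1\right) \frac{568}{7} = - \frac{568}{7}$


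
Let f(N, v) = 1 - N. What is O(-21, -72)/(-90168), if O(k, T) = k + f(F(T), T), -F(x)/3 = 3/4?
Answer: 71/360672 ≈ 0.00019685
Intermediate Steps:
F(x) = -9/4
O(k, T) = 13/4 + k (O(k, T) = k + (1 - 1*(-9/4)) = k + (1 + 9/4) = k + 13/4 = 13/4 + k)
O(-21, -72)/(-90168) = (13/4 - 21)/(-90168) = -71/4*(-1/90168) = 71/360672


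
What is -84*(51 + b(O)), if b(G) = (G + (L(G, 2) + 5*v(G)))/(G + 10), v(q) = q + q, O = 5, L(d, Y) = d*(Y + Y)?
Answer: -4704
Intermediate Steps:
L(d, Y) = 2*Y*d (L(d, Y) = d*(2*Y) = 2*Y*d)
v(q) = 2*q
b(G) = 15*G/(10 + G) (b(G) = (G + (2*2*G + 5*(2*G)))/(G + 10) = (G + (4*G + 10*G))/(10 + G) = (G + 14*G)/(10 + G) = (15*G)/(10 + G) = 15*G/(10 + G))
-84*(51 + b(O)) = -84*(51 + 15*5/(10 + 5)) = -84*(51 + 15*5/15) = -84*(51 + 15*5*(1/15)) = -84*(51 + 5) = -84*56 = -4704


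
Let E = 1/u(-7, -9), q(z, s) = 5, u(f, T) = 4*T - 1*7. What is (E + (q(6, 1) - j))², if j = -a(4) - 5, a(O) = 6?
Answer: 471969/1849 ≈ 255.26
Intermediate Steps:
u(f, T) = -7 + 4*T (u(f, T) = 4*T - 7 = -7 + 4*T)
j = -11 (j = -1*6 - 5 = -6 - 5 = -11)
E = -1/43 (E = 1/(-7 + 4*(-9)) = 1/(-7 - 36) = 1/(-43) = -1/43 ≈ -0.023256)
(E + (q(6, 1) - j))² = (-1/43 + (5 - 1*(-11)))² = (-1/43 + (5 + 11))² = (-1/43 + 16)² = (687/43)² = 471969/1849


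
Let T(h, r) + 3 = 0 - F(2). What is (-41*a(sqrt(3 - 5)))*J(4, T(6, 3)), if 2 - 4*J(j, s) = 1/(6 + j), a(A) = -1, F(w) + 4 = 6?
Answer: 779/40 ≈ 19.475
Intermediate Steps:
F(w) = 2 (F(w) = -4 + 6 = 2)
T(h, r) = -5 (T(h, r) = -3 + (0 - 1*2) = -3 + (0 - 2) = -3 - 2 = -5)
J(j, s) = 1/2 - 1/(4*(6 + j))
(-41*a(sqrt(3 - 5)))*J(4, T(6, 3)) = (-41*(-1))*((11 + 2*4)/(4*(6 + 4))) = 41*((1/4)*(11 + 8)/10) = 41*((1/4)*(1/10)*19) = 41*(19/40) = 779/40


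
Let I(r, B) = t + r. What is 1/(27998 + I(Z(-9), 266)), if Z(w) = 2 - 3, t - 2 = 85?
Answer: 1/28084 ≈ 3.5607e-5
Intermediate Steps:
t = 87 (t = 2 + 85 = 87)
Z(w) = -1
I(r, B) = 87 + r
1/(27998 + I(Z(-9), 266)) = 1/(27998 + (87 - 1)) = 1/(27998 + 86) = 1/28084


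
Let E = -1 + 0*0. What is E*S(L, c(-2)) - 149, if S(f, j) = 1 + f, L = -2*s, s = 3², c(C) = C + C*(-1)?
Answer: -132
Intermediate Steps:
c(C) = 0 (c(C) = C - C = 0)
s = 9
E = -1 (E = -1 + 0 = -1)
L = -18 (L = -2*9 = -18)
E*S(L, c(-2)) - 149 = -(1 - 18) - 149 = -1*(-17) - 149 = 17 - 149 = -132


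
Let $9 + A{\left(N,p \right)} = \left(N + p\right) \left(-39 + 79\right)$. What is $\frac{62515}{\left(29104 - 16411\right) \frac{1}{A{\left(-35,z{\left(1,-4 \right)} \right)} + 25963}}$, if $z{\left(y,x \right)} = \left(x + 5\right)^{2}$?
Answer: $\frac{512497970}{4231} \approx 1.2113 \cdot 10^{5}$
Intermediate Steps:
$z{\left(y,x \right)} = \left(5 + x\right)^{2}$
$A{\left(N,p \right)} = -9 + 40 N + 40 p$ ($A{\left(N,p \right)} = -9 + \left(N + p\right) \left(-39 + 79\right) = -9 + \left(N + p\right) 40 = -9 + \left(40 N + 40 p\right) = -9 + 40 N + 40 p$)
$\frac{62515}{\left(29104 - 16411\right) \frac{1}{A{\left(-35,z{\left(1,-4 \right)} \right)} + 25963}} = \frac{62515}{\left(29104 - 16411\right) \frac{1}{\left(-9 + 40 \left(-35\right) + 40 \left(5 - 4\right)^{2}\right) + 25963}} = \frac{62515}{12693 \frac{1}{\left(-9 - 1400 + 40 \cdot 1^{2}\right) + 25963}} = \frac{62515}{12693 \frac{1}{\left(-9 - 1400 + 40 \cdot 1\right) + 25963}} = \frac{62515}{12693 \frac{1}{\left(-9 - 1400 + 40\right) + 25963}} = \frac{62515}{12693 \frac{1}{-1369 + 25963}} = \frac{62515}{12693 \cdot \frac{1}{24594}} = \frac{62515}{\frac{4231}{8198}} = 62515 \cdot \frac{8198}{4231} = \frac{512497970}{4231}$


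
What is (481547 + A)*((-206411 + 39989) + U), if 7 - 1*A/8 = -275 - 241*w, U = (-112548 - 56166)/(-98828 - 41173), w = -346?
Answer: 1423457152570260/46667 ≈ 3.0502e+10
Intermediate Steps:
U = 56238/46667 (U = -168714/(-140001) = -168714*(-1/140001) = 56238/46667 ≈ 1.2051)
A = -664832 (A = 56 - 8*(-275 - 241*(-346)) = 56 - 8*(-275 + 83386) = 56 - 8*83111 = 56 - 664888 = -664832)
(481547 + A)*((-206411 + 39989) + U) = (481547 - 664832)*((-206411 + 39989) + 56238/46667) = -183285*(-166422 + 56238/46667) = -183285*(-7766359236/46667) = 1423457152570260/46667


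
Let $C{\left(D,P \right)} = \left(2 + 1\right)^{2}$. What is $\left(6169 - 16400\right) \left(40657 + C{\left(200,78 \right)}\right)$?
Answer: $-416053846$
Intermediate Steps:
$C{\left(D,P \right)} = 9$ ($C{\left(D,P \right)} = 3^{2} = 9$)
$\left(6169 - 16400\right) \left(40657 + C{\left(200,78 \right)}\right) = \left(6169 - 16400\right) \left(40657 + 9\right) = \left(-10231\right) 40666 = -416053846$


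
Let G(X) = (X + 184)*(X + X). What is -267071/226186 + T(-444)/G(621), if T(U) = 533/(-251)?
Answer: -16755551235287/14190474797415 ≈ -1.1808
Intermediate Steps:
T(U) = -533/251 (T(U) = 533*(-1/251) = -533/251)
G(X) = 2*X*(184 + X) (G(X) = (184 + X)*(2*X) = 2*X*(184 + X))
-267071/226186 + T(-444)/G(621) = -267071/226186 - 533*1/(1242*(184 + 621))/251 = -267071*1/226186 - 533/(251*(2*621*805)) = -267071/226186 - 533/251/999810 = -267071/226186 - 533/251*1/999810 = -267071/226186 - 533/250952310 = -16755551235287/14190474797415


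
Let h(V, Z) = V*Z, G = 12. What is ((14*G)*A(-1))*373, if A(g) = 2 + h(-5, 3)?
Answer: -814632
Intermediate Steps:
A(g) = -13 (A(g) = 2 - 5*3 = 2 - 15 = -13)
((14*G)*A(-1))*373 = ((14*12)*(-13))*373 = (168*(-13))*373 = -2184*373 = -814632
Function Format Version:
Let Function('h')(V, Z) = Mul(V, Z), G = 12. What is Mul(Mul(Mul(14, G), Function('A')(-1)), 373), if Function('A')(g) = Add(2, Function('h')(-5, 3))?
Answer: -814632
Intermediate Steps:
Function('A')(g) = -13 (Function('A')(g) = Add(2, Mul(-5, 3)) = Add(2, -15) = -13)
Mul(Mul(Mul(14, G), Function('A')(-1)), 373) = Mul(Mul(Mul(14, 12), -13), 373) = Mul(Mul(168, -13), 373) = Mul(-2184, 373) = -814632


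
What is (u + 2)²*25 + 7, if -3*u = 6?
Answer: 7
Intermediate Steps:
u = -2 (u = -⅓*6 = -2)
(u + 2)²*25 + 7 = (-2 + 2)²*25 + 7 = 0²*25 + 7 = 0*25 + 7 = 0 + 7 = 7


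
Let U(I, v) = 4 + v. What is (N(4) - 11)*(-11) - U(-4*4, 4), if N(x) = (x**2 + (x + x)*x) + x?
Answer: -459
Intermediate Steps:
N(x) = x + 3*x**2 (N(x) = (x**2 + (2*x)*x) + x = (x**2 + 2*x**2) + x = 3*x**2 + x = x + 3*x**2)
(N(4) - 11)*(-11) - U(-4*4, 4) = (4*(1 + 3*4) - 11)*(-11) - (4 + 4) = (4*(1 + 12) - 11)*(-11) - 1*8 = (4*13 - 11)*(-11) - 8 = (52 - 11)*(-11) - 8 = 41*(-11) - 8 = -451 - 8 = -459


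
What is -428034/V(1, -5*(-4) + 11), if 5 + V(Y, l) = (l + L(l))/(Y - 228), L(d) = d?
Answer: 32387906/399 ≈ 81173.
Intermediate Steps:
V(Y, l) = -5 + 2*l/(-228 + Y) (V(Y, l) = -5 + (l + l)/(Y - 228) = -5 + (2*l)/(-228 + Y) = -5 + 2*l/(-228 + Y))
-428034/V(1, -5*(-4) + 11) = -428034*(-228 + 1)/(1140 - 5*1 + 2*(-5*(-4) + 11)) = -428034*(-227/(1140 - 5 + 2*(20 + 11))) = -428034*(-227/(1140 - 5 + 2*31)) = -428034*(-227/(1140 - 5 + 62)) = -428034/((-1/227*1197)) = -428034/(-1197/227) = -428034*(-227/1197) = 32387906/399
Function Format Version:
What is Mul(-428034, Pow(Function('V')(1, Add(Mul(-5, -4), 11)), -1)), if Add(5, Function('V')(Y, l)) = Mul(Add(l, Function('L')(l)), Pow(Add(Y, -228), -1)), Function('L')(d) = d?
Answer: Rational(32387906, 399) ≈ 81173.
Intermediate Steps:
Function('V')(Y, l) = Add(-5, Mul(2, l, Pow(Add(-228, Y), -1))) (Function('V')(Y, l) = Add(-5, Mul(Add(l, l), Pow(Add(Y, -228), -1))) = Add(-5, Mul(Mul(2, l), Pow(Add(-228, Y), -1))) = Add(-5, Mul(2, l, Pow(Add(-228, Y), -1))))
Mul(-428034, Pow(Function('V')(1, Add(Mul(-5, -4), 11)), -1)) = Mul(-428034, Pow(Mul(Pow(Add(-228, 1), -1), Add(1140, Mul(-5, 1), Mul(2, Add(Mul(-5, -4), 11)))), -1)) = Mul(-428034, Pow(Mul(Pow(-227, -1), Add(1140, -5, Mul(2, Add(20, 11)))), -1)) = Mul(-428034, Pow(Mul(Rational(-1, 227), Add(1140, -5, Mul(2, 31))), -1)) = Mul(-428034, Pow(Mul(Rational(-1, 227), Add(1140, -5, 62)), -1)) = Mul(-428034, Pow(Mul(Rational(-1, 227), 1197), -1)) = Mul(-428034, Pow(Rational(-1197, 227), -1)) = Mul(-428034, Rational(-227, 1197)) = Rational(32387906, 399)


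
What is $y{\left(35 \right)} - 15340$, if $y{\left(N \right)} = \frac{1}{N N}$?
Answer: $- \frac{18791499}{1225} \approx -15340.0$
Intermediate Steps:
$y{\left(N \right)} = \frac{1}{N^{2}}$
$y{\left(35 \right)} - 15340 = \frac{1}{1225} - 15340 = - \frac{18791499}{1225}$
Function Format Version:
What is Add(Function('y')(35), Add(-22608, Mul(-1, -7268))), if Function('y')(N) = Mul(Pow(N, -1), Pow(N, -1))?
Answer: Rational(-18791499, 1225) ≈ -15340.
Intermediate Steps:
Function('y')(N) = Pow(N, -2)
Add(Function('y')(35), Add(-22608, Mul(-1, -7268))) = Add(Pow(35, -2), Add(-22608, Mul(-1, -7268))) = Add(Rational(1, 1225), Add(-22608, 7268)) = Add(Rational(1, 1225), -15340) = Rational(-18791499, 1225)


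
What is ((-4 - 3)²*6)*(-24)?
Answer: -7056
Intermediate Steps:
((-4 - 3)²*6)*(-24) = ((-7)²*6)*(-24) = (49*6)*(-24) = 294*(-24) = -7056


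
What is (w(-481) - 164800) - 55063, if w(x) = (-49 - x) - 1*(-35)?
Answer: -219396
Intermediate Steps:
w(x) = -14 - x (w(x) = (-49 - x) + 35 = -14 - x)
(w(-481) - 164800) - 55063 = ((-14 - 1*(-481)) - 164800) - 55063 = ((-14 + 481) - 164800) - 55063 = (467 - 164800) - 55063 = -164333 - 55063 = -219396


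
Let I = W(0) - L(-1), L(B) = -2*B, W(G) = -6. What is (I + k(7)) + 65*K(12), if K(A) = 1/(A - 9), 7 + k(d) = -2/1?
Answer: 14/3 ≈ 4.6667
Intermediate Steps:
k(d) = -9 (k(d) = -7 - 2/1 = -7 - 2*1 = -7 - 2 = -9)
K(A) = 1/(-9 + A)
I = -8 (I = -6 - (-2)*(-1) = -6 - 1*2 = -6 - 2 = -8)
(I + k(7)) + 65*K(12) = (-8 - 9) + 65/(-9 + 12) = -17 + 65/3 = 14/3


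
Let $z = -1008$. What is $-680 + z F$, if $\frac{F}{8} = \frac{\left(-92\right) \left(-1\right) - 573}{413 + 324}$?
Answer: $\frac{3377624}{737} \approx 4582.9$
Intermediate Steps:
$F = - \frac{3848}{737}$ ($F = 8 \frac{\left(-92\right) \left(-1\right) - 573}{413 + 324} = 8 \frac{92 - 573}{737} = 8 \left(\left(-481\right) \frac{1}{737}\right) = 8 \left(- \frac{481}{737}\right) = - \frac{3848}{737} \approx -5.2212$)
$-680 + z F = -680 - - \frac{3878784}{737} = -680 + \frac{3878784}{737} = \frac{3377624}{737}$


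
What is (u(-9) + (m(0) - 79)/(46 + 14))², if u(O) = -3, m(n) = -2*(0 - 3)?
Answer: 64009/3600 ≈ 17.780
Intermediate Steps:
m(n) = 6 (m(n) = -2*(-3) = 6)
(u(-9) + (m(0) - 79)/(46 + 14))² = (-3 + (6 - 79)/(46 + 14))² = (-3 - 73/60)² = (-253/60)² = 64009/3600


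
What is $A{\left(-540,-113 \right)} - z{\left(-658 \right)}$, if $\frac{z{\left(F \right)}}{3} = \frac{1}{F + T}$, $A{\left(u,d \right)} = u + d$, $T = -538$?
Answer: $- \frac{780985}{1196} \approx -653.0$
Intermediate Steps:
$A{\left(u,d \right)} = d + u$
$z{\left(F \right)} = \frac{3}{-538 + F}$ ($z{\left(F \right)} = \frac{3}{F - 538} = \frac{3}{-538 + F}$)
$A{\left(-540,-113 \right)} - z{\left(-658 \right)} = \left(-113 - 540\right) - \frac{3}{-538 - 658} = -653 - \frac{3}{-1196} = -653 - 3 \left(- \frac{1}{1196}\right) = -653 - - \frac{3}{1196} = -653 + \frac{3}{1196} = - \frac{780985}{1196}$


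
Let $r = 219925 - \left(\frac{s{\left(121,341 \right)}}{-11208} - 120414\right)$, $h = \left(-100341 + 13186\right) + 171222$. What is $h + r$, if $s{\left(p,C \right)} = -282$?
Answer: $\frac{792790361}{1868} \approx 4.2441 \cdot 10^{5}$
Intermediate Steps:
$h = 84067$ ($h = -87155 + 171222 = 84067$)
$r = \frac{635753205}{1868}$ ($r = 219925 - \left(- \frac{282}{-11208} - 120414\right) = 219925 - \left(\left(-282\right) \left(- \frac{1}{11208}\right) - 120414\right) = 219925 - \left(\frac{47}{1868} - 120414\right) = 219925 - - \frac{224933305}{1868} = 219925 + \frac{224933305}{1868} = \frac{635753205}{1868} \approx 3.4034 \cdot 10^{5}$)
$h + r = 84067 + \frac{635753205}{1868} = \frac{792790361}{1868}$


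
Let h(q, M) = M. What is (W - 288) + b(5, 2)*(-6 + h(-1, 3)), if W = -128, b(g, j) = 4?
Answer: -428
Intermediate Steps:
(W - 288) + b(5, 2)*(-6 + h(-1, 3)) = (-128 - 288) + 4*(-6 + 3) = -416 + 4*(-3) = -416 - 12 = -428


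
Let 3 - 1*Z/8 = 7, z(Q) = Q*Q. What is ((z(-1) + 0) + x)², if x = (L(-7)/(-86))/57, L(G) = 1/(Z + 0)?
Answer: 24606628225/24606314496 ≈ 1.0000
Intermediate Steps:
z(Q) = Q²
Z = -32 (Z = 24 - 8*7 = 24 - 56 = -32)
L(G) = -1/32 (L(G) = 1/(-32 + 0) = 1/(-32) = -1/32)
x = 1/156864 (x = -1/32/(-86)/57 = -1/32*(-1/86)*(1/57) = (1/2752)*(1/57) = 1/156864 ≈ 6.3749e-6)
((z(-1) + 0) + x)² = (((-1)² + 0) + 1/156864)² = ((1 + 0) + 1/156864)² = (1 + 1/156864)² = (156865/156864)² = 24606628225/24606314496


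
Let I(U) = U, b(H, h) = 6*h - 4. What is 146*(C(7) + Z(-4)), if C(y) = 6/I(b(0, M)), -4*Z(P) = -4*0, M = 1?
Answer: 438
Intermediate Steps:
b(H, h) = -4 + 6*h
Z(P) = 0 (Z(P) = -(-1)*0 = -¼*0 = 0)
C(y) = 3 (C(y) = 6/(-4 + 6*1) = 6/(-4 + 6) = 6/2 = 6*(½) = 3)
146*(C(7) + Z(-4)) = 146*(3 + 0) = 146*3 = 438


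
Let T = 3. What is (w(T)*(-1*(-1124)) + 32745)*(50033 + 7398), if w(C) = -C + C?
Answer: 1880578095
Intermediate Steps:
w(C) = 0
(w(T)*(-1*(-1124)) + 32745)*(50033 + 7398) = (0*(-1*(-1124)) + 32745)*(50033 + 7398) = (0*1124 + 32745)*57431 = (0 + 32745)*57431 = 32745*57431 = 1880578095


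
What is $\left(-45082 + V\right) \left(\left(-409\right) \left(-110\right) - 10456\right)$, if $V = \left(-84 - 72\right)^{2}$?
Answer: $-716442364$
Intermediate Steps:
$V = 24336$ ($V = \left(-156\right)^{2} = 24336$)
$\left(-45082 + V\right) \left(\left(-409\right) \left(-110\right) - 10456\right) = \left(-45082 + 24336\right) \left(\left(-409\right) \left(-110\right) - 10456\right) = - 20746 \left(44990 - 10456\right) = \left(-20746\right) 34534 = -716442364$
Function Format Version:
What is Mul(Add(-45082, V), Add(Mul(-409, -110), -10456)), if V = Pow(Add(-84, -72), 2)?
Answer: -716442364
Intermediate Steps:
V = 24336 (V = Pow(-156, 2) = 24336)
Mul(Add(-45082, V), Add(Mul(-409, -110), -10456)) = Mul(Add(-45082, 24336), Add(Mul(-409, -110), -10456)) = Mul(-20746, Add(44990, -10456)) = Mul(-20746, 34534) = -716442364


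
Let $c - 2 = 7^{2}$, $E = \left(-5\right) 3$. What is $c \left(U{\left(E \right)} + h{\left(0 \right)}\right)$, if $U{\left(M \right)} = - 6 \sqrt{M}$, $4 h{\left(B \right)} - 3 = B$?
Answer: $\frac{153}{4} - 306 i \sqrt{15} \approx 38.25 - 1185.1 i$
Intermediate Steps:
$E = -15$
$h{\left(B \right)} = \frac{3}{4} + \frac{B}{4}$
$c = 51$ ($c = 2 + 7^{2} = 2 + 49 = 51$)
$c \left(U{\left(E \right)} + h{\left(0 \right)}\right) = 51 \left(- 6 \sqrt{-15} + \left(\frac{3}{4} + \frac{1}{4} \cdot 0\right)\right) = 51 \left(- 6 i \sqrt{15} + \left(\frac{3}{4} + 0\right)\right) = 51 \left(- 6 i \sqrt{15} + \frac{3}{4}\right) = 51 \left(\frac{3}{4} - 6 i \sqrt{15}\right) = \frac{153}{4} - 306 i \sqrt{15}$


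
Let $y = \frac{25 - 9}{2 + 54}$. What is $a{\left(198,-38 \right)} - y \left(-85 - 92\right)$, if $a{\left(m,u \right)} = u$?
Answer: $\frac{88}{7} \approx 12.571$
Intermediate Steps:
$y = \frac{2}{7}$ ($y = \frac{16}{56} = 16 \cdot \frac{1}{56} = \frac{2}{7} \approx 0.28571$)
$a{\left(198,-38 \right)} - y \left(-85 - 92\right) = -38 - \frac{2 \left(-85 - 92\right)}{7} = -38 - \frac{2}{7} \left(-177\right) = -38 - - \frac{354}{7} = -38 + \frac{354}{7} = \frac{88}{7}$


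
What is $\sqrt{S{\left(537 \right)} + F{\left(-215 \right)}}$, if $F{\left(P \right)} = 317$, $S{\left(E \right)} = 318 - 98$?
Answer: $\sqrt{537} \approx 23.173$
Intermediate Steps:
$S{\left(E \right)} = 220$ ($S{\left(E \right)} = 318 - 98 = 220$)
$\sqrt{S{\left(537 \right)} + F{\left(-215 \right)}} = \sqrt{220 + 317} = \sqrt{537}$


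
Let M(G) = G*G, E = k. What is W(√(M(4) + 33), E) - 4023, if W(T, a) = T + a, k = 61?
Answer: -3955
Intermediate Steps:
E = 61
M(G) = G²
W(√(M(4) + 33), E) - 4023 = (√(4² + 33) + 61) - 4023 = (√(16 + 33) + 61) - 4023 = (√49 + 61) - 4023 = (7 + 61) - 4023 = 68 - 4023 = -3955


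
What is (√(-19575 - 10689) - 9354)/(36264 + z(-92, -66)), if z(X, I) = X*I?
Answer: -1559/7056 + I*√7566/21168 ≈ -0.22095 + 0.0041092*I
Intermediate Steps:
z(X, I) = I*X
(√(-19575 - 10689) - 9354)/(36264 + z(-92, -66)) = (√(-19575 - 10689) - 9354)/(36264 - 66*(-92)) = (√(-30264) - 9354)/(36264 + 6072) = (2*I*√7566 - 9354)/42336 = (-9354 + 2*I*√7566)*(1/42336) = -1559/7056 + I*√7566/21168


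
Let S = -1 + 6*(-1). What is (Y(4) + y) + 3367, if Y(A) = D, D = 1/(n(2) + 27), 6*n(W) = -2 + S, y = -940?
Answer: 123779/51 ≈ 2427.0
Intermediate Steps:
S = -7 (S = -1 - 6 = -7)
n(W) = -3/2 (n(W) = (-2 - 7)/6 = (⅙)*(-9) = -3/2)
D = 2/51 (D = 1/(-3/2 + 27) = 1/(51/2) = 2/51 ≈ 0.039216)
Y(A) = 2/51
(Y(4) + y) + 3367 = (2/51 - 940) + 3367 = -47938/51 + 3367 = 123779/51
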